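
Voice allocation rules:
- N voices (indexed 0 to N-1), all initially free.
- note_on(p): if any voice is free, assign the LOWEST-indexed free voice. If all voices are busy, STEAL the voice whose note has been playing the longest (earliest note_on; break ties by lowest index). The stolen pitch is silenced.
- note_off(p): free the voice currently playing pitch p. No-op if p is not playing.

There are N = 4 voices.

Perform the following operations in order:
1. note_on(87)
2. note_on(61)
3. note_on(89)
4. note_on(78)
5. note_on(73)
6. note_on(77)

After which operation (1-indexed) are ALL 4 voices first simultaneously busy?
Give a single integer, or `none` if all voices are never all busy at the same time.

Answer: 4

Derivation:
Op 1: note_on(87): voice 0 is free -> assigned | voices=[87 - - -]
Op 2: note_on(61): voice 1 is free -> assigned | voices=[87 61 - -]
Op 3: note_on(89): voice 2 is free -> assigned | voices=[87 61 89 -]
Op 4: note_on(78): voice 3 is free -> assigned | voices=[87 61 89 78]
Op 5: note_on(73): all voices busy, STEAL voice 0 (pitch 87, oldest) -> assign | voices=[73 61 89 78]
Op 6: note_on(77): all voices busy, STEAL voice 1 (pitch 61, oldest) -> assign | voices=[73 77 89 78]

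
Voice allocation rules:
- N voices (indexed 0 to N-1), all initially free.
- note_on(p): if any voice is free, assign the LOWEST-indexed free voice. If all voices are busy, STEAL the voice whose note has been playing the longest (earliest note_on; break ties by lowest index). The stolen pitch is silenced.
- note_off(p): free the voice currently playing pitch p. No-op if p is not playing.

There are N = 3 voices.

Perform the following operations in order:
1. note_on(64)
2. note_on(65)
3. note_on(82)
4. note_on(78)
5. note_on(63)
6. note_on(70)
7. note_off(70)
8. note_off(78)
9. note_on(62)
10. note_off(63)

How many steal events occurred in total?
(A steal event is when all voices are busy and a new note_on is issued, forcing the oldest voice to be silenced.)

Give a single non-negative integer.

Op 1: note_on(64): voice 0 is free -> assigned | voices=[64 - -]
Op 2: note_on(65): voice 1 is free -> assigned | voices=[64 65 -]
Op 3: note_on(82): voice 2 is free -> assigned | voices=[64 65 82]
Op 4: note_on(78): all voices busy, STEAL voice 0 (pitch 64, oldest) -> assign | voices=[78 65 82]
Op 5: note_on(63): all voices busy, STEAL voice 1 (pitch 65, oldest) -> assign | voices=[78 63 82]
Op 6: note_on(70): all voices busy, STEAL voice 2 (pitch 82, oldest) -> assign | voices=[78 63 70]
Op 7: note_off(70): free voice 2 | voices=[78 63 -]
Op 8: note_off(78): free voice 0 | voices=[- 63 -]
Op 9: note_on(62): voice 0 is free -> assigned | voices=[62 63 -]
Op 10: note_off(63): free voice 1 | voices=[62 - -]

Answer: 3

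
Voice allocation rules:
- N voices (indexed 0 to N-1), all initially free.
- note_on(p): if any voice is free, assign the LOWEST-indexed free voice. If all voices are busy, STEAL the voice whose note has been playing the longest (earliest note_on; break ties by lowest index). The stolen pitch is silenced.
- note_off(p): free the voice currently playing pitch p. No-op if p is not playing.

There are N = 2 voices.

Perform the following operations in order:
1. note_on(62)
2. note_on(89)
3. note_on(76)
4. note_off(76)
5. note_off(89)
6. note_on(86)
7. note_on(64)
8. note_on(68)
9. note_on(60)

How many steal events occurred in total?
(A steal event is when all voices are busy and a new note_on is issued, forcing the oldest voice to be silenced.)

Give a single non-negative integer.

Op 1: note_on(62): voice 0 is free -> assigned | voices=[62 -]
Op 2: note_on(89): voice 1 is free -> assigned | voices=[62 89]
Op 3: note_on(76): all voices busy, STEAL voice 0 (pitch 62, oldest) -> assign | voices=[76 89]
Op 4: note_off(76): free voice 0 | voices=[- 89]
Op 5: note_off(89): free voice 1 | voices=[- -]
Op 6: note_on(86): voice 0 is free -> assigned | voices=[86 -]
Op 7: note_on(64): voice 1 is free -> assigned | voices=[86 64]
Op 8: note_on(68): all voices busy, STEAL voice 0 (pitch 86, oldest) -> assign | voices=[68 64]
Op 9: note_on(60): all voices busy, STEAL voice 1 (pitch 64, oldest) -> assign | voices=[68 60]

Answer: 3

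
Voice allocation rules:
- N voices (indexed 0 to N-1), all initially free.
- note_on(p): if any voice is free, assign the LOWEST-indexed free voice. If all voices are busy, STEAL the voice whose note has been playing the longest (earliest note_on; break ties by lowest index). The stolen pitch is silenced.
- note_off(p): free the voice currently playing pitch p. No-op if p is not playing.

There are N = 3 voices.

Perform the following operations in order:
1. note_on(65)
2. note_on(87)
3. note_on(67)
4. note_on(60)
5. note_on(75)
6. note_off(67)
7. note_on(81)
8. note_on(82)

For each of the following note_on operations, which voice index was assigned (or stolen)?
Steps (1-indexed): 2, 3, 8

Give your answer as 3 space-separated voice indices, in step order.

Answer: 1 2 0

Derivation:
Op 1: note_on(65): voice 0 is free -> assigned | voices=[65 - -]
Op 2: note_on(87): voice 1 is free -> assigned | voices=[65 87 -]
Op 3: note_on(67): voice 2 is free -> assigned | voices=[65 87 67]
Op 4: note_on(60): all voices busy, STEAL voice 0 (pitch 65, oldest) -> assign | voices=[60 87 67]
Op 5: note_on(75): all voices busy, STEAL voice 1 (pitch 87, oldest) -> assign | voices=[60 75 67]
Op 6: note_off(67): free voice 2 | voices=[60 75 -]
Op 7: note_on(81): voice 2 is free -> assigned | voices=[60 75 81]
Op 8: note_on(82): all voices busy, STEAL voice 0 (pitch 60, oldest) -> assign | voices=[82 75 81]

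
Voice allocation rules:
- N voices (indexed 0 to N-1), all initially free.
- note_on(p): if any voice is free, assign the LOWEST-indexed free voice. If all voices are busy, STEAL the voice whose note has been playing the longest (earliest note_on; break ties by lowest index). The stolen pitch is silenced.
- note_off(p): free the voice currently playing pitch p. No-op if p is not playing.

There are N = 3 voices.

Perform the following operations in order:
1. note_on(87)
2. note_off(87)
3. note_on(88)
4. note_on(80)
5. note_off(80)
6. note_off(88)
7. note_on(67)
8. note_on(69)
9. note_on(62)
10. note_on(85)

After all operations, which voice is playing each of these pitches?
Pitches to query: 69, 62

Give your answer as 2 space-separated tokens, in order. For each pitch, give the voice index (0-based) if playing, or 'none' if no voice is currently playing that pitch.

Op 1: note_on(87): voice 0 is free -> assigned | voices=[87 - -]
Op 2: note_off(87): free voice 0 | voices=[- - -]
Op 3: note_on(88): voice 0 is free -> assigned | voices=[88 - -]
Op 4: note_on(80): voice 1 is free -> assigned | voices=[88 80 -]
Op 5: note_off(80): free voice 1 | voices=[88 - -]
Op 6: note_off(88): free voice 0 | voices=[- - -]
Op 7: note_on(67): voice 0 is free -> assigned | voices=[67 - -]
Op 8: note_on(69): voice 1 is free -> assigned | voices=[67 69 -]
Op 9: note_on(62): voice 2 is free -> assigned | voices=[67 69 62]
Op 10: note_on(85): all voices busy, STEAL voice 0 (pitch 67, oldest) -> assign | voices=[85 69 62]

Answer: 1 2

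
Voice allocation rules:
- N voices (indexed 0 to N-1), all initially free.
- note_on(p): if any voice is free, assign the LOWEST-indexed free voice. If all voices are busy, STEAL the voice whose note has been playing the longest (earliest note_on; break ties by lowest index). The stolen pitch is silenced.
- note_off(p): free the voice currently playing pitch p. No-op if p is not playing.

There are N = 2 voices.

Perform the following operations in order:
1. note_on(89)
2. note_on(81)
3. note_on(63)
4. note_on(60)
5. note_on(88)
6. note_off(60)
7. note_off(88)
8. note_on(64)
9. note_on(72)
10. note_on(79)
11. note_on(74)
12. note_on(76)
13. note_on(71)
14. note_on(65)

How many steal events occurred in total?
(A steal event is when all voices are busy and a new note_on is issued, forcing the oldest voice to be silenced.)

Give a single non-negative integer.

Op 1: note_on(89): voice 0 is free -> assigned | voices=[89 -]
Op 2: note_on(81): voice 1 is free -> assigned | voices=[89 81]
Op 3: note_on(63): all voices busy, STEAL voice 0 (pitch 89, oldest) -> assign | voices=[63 81]
Op 4: note_on(60): all voices busy, STEAL voice 1 (pitch 81, oldest) -> assign | voices=[63 60]
Op 5: note_on(88): all voices busy, STEAL voice 0 (pitch 63, oldest) -> assign | voices=[88 60]
Op 6: note_off(60): free voice 1 | voices=[88 -]
Op 7: note_off(88): free voice 0 | voices=[- -]
Op 8: note_on(64): voice 0 is free -> assigned | voices=[64 -]
Op 9: note_on(72): voice 1 is free -> assigned | voices=[64 72]
Op 10: note_on(79): all voices busy, STEAL voice 0 (pitch 64, oldest) -> assign | voices=[79 72]
Op 11: note_on(74): all voices busy, STEAL voice 1 (pitch 72, oldest) -> assign | voices=[79 74]
Op 12: note_on(76): all voices busy, STEAL voice 0 (pitch 79, oldest) -> assign | voices=[76 74]
Op 13: note_on(71): all voices busy, STEAL voice 1 (pitch 74, oldest) -> assign | voices=[76 71]
Op 14: note_on(65): all voices busy, STEAL voice 0 (pitch 76, oldest) -> assign | voices=[65 71]

Answer: 8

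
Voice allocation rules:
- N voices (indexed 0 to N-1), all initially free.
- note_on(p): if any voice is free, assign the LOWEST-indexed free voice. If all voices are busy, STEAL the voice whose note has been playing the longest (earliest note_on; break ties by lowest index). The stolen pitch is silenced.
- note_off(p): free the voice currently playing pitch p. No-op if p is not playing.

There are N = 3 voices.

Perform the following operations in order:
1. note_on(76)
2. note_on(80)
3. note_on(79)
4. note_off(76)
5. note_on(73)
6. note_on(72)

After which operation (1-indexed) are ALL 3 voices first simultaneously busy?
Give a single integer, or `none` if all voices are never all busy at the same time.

Op 1: note_on(76): voice 0 is free -> assigned | voices=[76 - -]
Op 2: note_on(80): voice 1 is free -> assigned | voices=[76 80 -]
Op 3: note_on(79): voice 2 is free -> assigned | voices=[76 80 79]
Op 4: note_off(76): free voice 0 | voices=[- 80 79]
Op 5: note_on(73): voice 0 is free -> assigned | voices=[73 80 79]
Op 6: note_on(72): all voices busy, STEAL voice 1 (pitch 80, oldest) -> assign | voices=[73 72 79]

Answer: 3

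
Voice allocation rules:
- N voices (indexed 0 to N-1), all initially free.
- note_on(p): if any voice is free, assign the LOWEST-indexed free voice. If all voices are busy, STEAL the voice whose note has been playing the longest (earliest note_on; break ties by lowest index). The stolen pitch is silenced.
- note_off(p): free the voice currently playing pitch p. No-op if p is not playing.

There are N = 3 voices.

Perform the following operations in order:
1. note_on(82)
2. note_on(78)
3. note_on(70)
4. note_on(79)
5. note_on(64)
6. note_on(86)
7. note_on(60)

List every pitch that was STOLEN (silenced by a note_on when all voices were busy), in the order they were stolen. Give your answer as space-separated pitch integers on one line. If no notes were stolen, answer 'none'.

Op 1: note_on(82): voice 0 is free -> assigned | voices=[82 - -]
Op 2: note_on(78): voice 1 is free -> assigned | voices=[82 78 -]
Op 3: note_on(70): voice 2 is free -> assigned | voices=[82 78 70]
Op 4: note_on(79): all voices busy, STEAL voice 0 (pitch 82, oldest) -> assign | voices=[79 78 70]
Op 5: note_on(64): all voices busy, STEAL voice 1 (pitch 78, oldest) -> assign | voices=[79 64 70]
Op 6: note_on(86): all voices busy, STEAL voice 2 (pitch 70, oldest) -> assign | voices=[79 64 86]
Op 7: note_on(60): all voices busy, STEAL voice 0 (pitch 79, oldest) -> assign | voices=[60 64 86]

Answer: 82 78 70 79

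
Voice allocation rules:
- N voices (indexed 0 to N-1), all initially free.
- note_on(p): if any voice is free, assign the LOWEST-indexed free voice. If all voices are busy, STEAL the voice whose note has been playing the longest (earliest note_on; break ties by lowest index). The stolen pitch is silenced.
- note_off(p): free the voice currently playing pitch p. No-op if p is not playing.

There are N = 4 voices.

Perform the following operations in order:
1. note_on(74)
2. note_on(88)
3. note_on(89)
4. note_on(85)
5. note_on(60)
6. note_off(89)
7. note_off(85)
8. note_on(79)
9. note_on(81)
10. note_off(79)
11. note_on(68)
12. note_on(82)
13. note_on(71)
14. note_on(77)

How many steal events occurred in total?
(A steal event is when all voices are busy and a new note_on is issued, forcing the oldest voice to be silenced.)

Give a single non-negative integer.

Op 1: note_on(74): voice 0 is free -> assigned | voices=[74 - - -]
Op 2: note_on(88): voice 1 is free -> assigned | voices=[74 88 - -]
Op 3: note_on(89): voice 2 is free -> assigned | voices=[74 88 89 -]
Op 4: note_on(85): voice 3 is free -> assigned | voices=[74 88 89 85]
Op 5: note_on(60): all voices busy, STEAL voice 0 (pitch 74, oldest) -> assign | voices=[60 88 89 85]
Op 6: note_off(89): free voice 2 | voices=[60 88 - 85]
Op 7: note_off(85): free voice 3 | voices=[60 88 - -]
Op 8: note_on(79): voice 2 is free -> assigned | voices=[60 88 79 -]
Op 9: note_on(81): voice 3 is free -> assigned | voices=[60 88 79 81]
Op 10: note_off(79): free voice 2 | voices=[60 88 - 81]
Op 11: note_on(68): voice 2 is free -> assigned | voices=[60 88 68 81]
Op 12: note_on(82): all voices busy, STEAL voice 1 (pitch 88, oldest) -> assign | voices=[60 82 68 81]
Op 13: note_on(71): all voices busy, STEAL voice 0 (pitch 60, oldest) -> assign | voices=[71 82 68 81]
Op 14: note_on(77): all voices busy, STEAL voice 3 (pitch 81, oldest) -> assign | voices=[71 82 68 77]

Answer: 4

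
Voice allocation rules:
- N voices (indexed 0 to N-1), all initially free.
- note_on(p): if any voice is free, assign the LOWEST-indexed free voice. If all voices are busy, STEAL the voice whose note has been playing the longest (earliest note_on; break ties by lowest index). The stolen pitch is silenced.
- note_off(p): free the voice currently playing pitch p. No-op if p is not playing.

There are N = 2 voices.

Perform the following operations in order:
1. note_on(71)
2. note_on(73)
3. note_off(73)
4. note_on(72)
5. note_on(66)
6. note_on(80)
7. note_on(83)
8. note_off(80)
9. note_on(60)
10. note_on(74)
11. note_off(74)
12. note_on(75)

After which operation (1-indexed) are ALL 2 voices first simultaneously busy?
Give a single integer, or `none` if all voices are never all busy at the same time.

Op 1: note_on(71): voice 0 is free -> assigned | voices=[71 -]
Op 2: note_on(73): voice 1 is free -> assigned | voices=[71 73]
Op 3: note_off(73): free voice 1 | voices=[71 -]
Op 4: note_on(72): voice 1 is free -> assigned | voices=[71 72]
Op 5: note_on(66): all voices busy, STEAL voice 0 (pitch 71, oldest) -> assign | voices=[66 72]
Op 6: note_on(80): all voices busy, STEAL voice 1 (pitch 72, oldest) -> assign | voices=[66 80]
Op 7: note_on(83): all voices busy, STEAL voice 0 (pitch 66, oldest) -> assign | voices=[83 80]
Op 8: note_off(80): free voice 1 | voices=[83 -]
Op 9: note_on(60): voice 1 is free -> assigned | voices=[83 60]
Op 10: note_on(74): all voices busy, STEAL voice 0 (pitch 83, oldest) -> assign | voices=[74 60]
Op 11: note_off(74): free voice 0 | voices=[- 60]
Op 12: note_on(75): voice 0 is free -> assigned | voices=[75 60]

Answer: 2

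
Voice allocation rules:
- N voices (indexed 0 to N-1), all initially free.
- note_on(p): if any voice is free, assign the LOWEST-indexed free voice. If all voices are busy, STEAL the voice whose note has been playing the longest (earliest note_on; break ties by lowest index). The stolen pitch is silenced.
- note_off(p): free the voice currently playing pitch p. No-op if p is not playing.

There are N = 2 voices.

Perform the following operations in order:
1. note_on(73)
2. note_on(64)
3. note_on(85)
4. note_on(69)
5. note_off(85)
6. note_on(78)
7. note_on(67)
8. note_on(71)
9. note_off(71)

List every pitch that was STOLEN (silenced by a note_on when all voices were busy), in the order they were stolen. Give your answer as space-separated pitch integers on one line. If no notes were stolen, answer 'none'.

Answer: 73 64 69 78

Derivation:
Op 1: note_on(73): voice 0 is free -> assigned | voices=[73 -]
Op 2: note_on(64): voice 1 is free -> assigned | voices=[73 64]
Op 3: note_on(85): all voices busy, STEAL voice 0 (pitch 73, oldest) -> assign | voices=[85 64]
Op 4: note_on(69): all voices busy, STEAL voice 1 (pitch 64, oldest) -> assign | voices=[85 69]
Op 5: note_off(85): free voice 0 | voices=[- 69]
Op 6: note_on(78): voice 0 is free -> assigned | voices=[78 69]
Op 7: note_on(67): all voices busy, STEAL voice 1 (pitch 69, oldest) -> assign | voices=[78 67]
Op 8: note_on(71): all voices busy, STEAL voice 0 (pitch 78, oldest) -> assign | voices=[71 67]
Op 9: note_off(71): free voice 0 | voices=[- 67]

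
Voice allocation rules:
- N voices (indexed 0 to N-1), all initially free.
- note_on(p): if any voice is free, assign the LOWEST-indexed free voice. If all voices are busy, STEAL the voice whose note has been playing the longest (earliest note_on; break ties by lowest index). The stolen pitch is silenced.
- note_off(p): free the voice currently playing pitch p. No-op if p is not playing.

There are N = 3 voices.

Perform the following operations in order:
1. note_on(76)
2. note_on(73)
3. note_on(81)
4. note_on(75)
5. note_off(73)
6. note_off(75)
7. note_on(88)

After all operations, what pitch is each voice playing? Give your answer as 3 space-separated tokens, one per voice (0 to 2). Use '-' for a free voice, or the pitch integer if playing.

Op 1: note_on(76): voice 0 is free -> assigned | voices=[76 - -]
Op 2: note_on(73): voice 1 is free -> assigned | voices=[76 73 -]
Op 3: note_on(81): voice 2 is free -> assigned | voices=[76 73 81]
Op 4: note_on(75): all voices busy, STEAL voice 0 (pitch 76, oldest) -> assign | voices=[75 73 81]
Op 5: note_off(73): free voice 1 | voices=[75 - 81]
Op 6: note_off(75): free voice 0 | voices=[- - 81]
Op 7: note_on(88): voice 0 is free -> assigned | voices=[88 - 81]

Answer: 88 - 81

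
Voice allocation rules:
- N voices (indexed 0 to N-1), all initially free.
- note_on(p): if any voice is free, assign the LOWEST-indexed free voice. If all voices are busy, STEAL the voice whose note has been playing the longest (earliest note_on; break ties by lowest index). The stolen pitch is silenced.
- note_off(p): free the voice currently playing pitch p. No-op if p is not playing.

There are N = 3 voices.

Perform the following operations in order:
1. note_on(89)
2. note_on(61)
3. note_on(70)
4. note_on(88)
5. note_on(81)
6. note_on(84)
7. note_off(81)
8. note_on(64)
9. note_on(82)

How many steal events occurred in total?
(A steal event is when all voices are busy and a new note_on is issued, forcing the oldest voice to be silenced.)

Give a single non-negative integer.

Op 1: note_on(89): voice 0 is free -> assigned | voices=[89 - -]
Op 2: note_on(61): voice 1 is free -> assigned | voices=[89 61 -]
Op 3: note_on(70): voice 2 is free -> assigned | voices=[89 61 70]
Op 4: note_on(88): all voices busy, STEAL voice 0 (pitch 89, oldest) -> assign | voices=[88 61 70]
Op 5: note_on(81): all voices busy, STEAL voice 1 (pitch 61, oldest) -> assign | voices=[88 81 70]
Op 6: note_on(84): all voices busy, STEAL voice 2 (pitch 70, oldest) -> assign | voices=[88 81 84]
Op 7: note_off(81): free voice 1 | voices=[88 - 84]
Op 8: note_on(64): voice 1 is free -> assigned | voices=[88 64 84]
Op 9: note_on(82): all voices busy, STEAL voice 0 (pitch 88, oldest) -> assign | voices=[82 64 84]

Answer: 4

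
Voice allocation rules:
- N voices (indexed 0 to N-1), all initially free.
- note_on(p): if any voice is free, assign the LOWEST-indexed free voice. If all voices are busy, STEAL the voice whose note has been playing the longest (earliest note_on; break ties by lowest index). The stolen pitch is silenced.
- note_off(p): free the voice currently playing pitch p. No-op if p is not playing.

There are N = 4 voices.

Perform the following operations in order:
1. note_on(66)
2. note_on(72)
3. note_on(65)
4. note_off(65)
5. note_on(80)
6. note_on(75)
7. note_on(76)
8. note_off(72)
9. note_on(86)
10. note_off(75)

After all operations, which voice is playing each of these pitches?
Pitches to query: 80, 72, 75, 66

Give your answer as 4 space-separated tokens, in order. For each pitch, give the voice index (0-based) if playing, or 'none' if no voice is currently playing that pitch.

Answer: 2 none none none

Derivation:
Op 1: note_on(66): voice 0 is free -> assigned | voices=[66 - - -]
Op 2: note_on(72): voice 1 is free -> assigned | voices=[66 72 - -]
Op 3: note_on(65): voice 2 is free -> assigned | voices=[66 72 65 -]
Op 4: note_off(65): free voice 2 | voices=[66 72 - -]
Op 5: note_on(80): voice 2 is free -> assigned | voices=[66 72 80 -]
Op 6: note_on(75): voice 3 is free -> assigned | voices=[66 72 80 75]
Op 7: note_on(76): all voices busy, STEAL voice 0 (pitch 66, oldest) -> assign | voices=[76 72 80 75]
Op 8: note_off(72): free voice 1 | voices=[76 - 80 75]
Op 9: note_on(86): voice 1 is free -> assigned | voices=[76 86 80 75]
Op 10: note_off(75): free voice 3 | voices=[76 86 80 -]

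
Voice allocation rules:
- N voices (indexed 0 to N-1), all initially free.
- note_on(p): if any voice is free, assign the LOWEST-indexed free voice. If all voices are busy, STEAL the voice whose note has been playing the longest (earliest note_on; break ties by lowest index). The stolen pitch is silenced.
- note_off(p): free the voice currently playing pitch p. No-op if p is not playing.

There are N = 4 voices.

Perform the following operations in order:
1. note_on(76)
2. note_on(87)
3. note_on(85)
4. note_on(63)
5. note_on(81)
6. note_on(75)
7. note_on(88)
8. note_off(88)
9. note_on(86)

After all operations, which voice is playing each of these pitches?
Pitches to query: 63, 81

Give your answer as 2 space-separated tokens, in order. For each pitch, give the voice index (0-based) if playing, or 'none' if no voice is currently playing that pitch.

Answer: 3 0

Derivation:
Op 1: note_on(76): voice 0 is free -> assigned | voices=[76 - - -]
Op 2: note_on(87): voice 1 is free -> assigned | voices=[76 87 - -]
Op 3: note_on(85): voice 2 is free -> assigned | voices=[76 87 85 -]
Op 4: note_on(63): voice 3 is free -> assigned | voices=[76 87 85 63]
Op 5: note_on(81): all voices busy, STEAL voice 0 (pitch 76, oldest) -> assign | voices=[81 87 85 63]
Op 6: note_on(75): all voices busy, STEAL voice 1 (pitch 87, oldest) -> assign | voices=[81 75 85 63]
Op 7: note_on(88): all voices busy, STEAL voice 2 (pitch 85, oldest) -> assign | voices=[81 75 88 63]
Op 8: note_off(88): free voice 2 | voices=[81 75 - 63]
Op 9: note_on(86): voice 2 is free -> assigned | voices=[81 75 86 63]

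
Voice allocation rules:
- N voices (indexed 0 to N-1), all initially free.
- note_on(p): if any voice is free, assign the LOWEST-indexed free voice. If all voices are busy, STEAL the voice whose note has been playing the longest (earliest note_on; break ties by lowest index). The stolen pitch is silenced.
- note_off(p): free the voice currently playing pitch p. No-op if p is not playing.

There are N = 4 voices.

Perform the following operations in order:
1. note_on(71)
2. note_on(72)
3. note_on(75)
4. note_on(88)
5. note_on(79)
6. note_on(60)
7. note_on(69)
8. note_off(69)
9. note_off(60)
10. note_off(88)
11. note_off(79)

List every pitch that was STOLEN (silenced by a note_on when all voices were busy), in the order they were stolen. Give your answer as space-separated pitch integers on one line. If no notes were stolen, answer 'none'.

Answer: 71 72 75

Derivation:
Op 1: note_on(71): voice 0 is free -> assigned | voices=[71 - - -]
Op 2: note_on(72): voice 1 is free -> assigned | voices=[71 72 - -]
Op 3: note_on(75): voice 2 is free -> assigned | voices=[71 72 75 -]
Op 4: note_on(88): voice 3 is free -> assigned | voices=[71 72 75 88]
Op 5: note_on(79): all voices busy, STEAL voice 0 (pitch 71, oldest) -> assign | voices=[79 72 75 88]
Op 6: note_on(60): all voices busy, STEAL voice 1 (pitch 72, oldest) -> assign | voices=[79 60 75 88]
Op 7: note_on(69): all voices busy, STEAL voice 2 (pitch 75, oldest) -> assign | voices=[79 60 69 88]
Op 8: note_off(69): free voice 2 | voices=[79 60 - 88]
Op 9: note_off(60): free voice 1 | voices=[79 - - 88]
Op 10: note_off(88): free voice 3 | voices=[79 - - -]
Op 11: note_off(79): free voice 0 | voices=[- - - -]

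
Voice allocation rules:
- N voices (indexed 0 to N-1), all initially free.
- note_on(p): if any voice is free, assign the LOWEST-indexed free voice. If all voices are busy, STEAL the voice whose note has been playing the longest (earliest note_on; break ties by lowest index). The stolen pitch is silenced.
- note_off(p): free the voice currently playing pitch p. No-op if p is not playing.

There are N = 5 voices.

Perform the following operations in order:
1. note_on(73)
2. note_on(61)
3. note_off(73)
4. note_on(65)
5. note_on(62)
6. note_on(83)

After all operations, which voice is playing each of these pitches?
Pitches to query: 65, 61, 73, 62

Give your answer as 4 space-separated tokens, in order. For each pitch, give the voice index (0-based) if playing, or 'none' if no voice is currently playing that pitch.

Op 1: note_on(73): voice 0 is free -> assigned | voices=[73 - - - -]
Op 2: note_on(61): voice 1 is free -> assigned | voices=[73 61 - - -]
Op 3: note_off(73): free voice 0 | voices=[- 61 - - -]
Op 4: note_on(65): voice 0 is free -> assigned | voices=[65 61 - - -]
Op 5: note_on(62): voice 2 is free -> assigned | voices=[65 61 62 - -]
Op 6: note_on(83): voice 3 is free -> assigned | voices=[65 61 62 83 -]

Answer: 0 1 none 2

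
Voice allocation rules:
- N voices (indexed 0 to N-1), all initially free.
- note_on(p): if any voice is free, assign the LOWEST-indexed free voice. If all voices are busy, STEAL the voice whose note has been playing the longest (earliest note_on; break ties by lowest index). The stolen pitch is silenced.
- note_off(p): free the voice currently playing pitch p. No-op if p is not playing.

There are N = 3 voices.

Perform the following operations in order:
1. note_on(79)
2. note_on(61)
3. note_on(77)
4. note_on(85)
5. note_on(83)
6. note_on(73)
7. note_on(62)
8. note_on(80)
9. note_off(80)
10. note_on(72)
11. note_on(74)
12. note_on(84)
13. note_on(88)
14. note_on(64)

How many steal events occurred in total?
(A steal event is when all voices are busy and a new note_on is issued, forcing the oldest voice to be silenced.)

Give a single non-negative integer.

Op 1: note_on(79): voice 0 is free -> assigned | voices=[79 - -]
Op 2: note_on(61): voice 1 is free -> assigned | voices=[79 61 -]
Op 3: note_on(77): voice 2 is free -> assigned | voices=[79 61 77]
Op 4: note_on(85): all voices busy, STEAL voice 0 (pitch 79, oldest) -> assign | voices=[85 61 77]
Op 5: note_on(83): all voices busy, STEAL voice 1 (pitch 61, oldest) -> assign | voices=[85 83 77]
Op 6: note_on(73): all voices busy, STEAL voice 2 (pitch 77, oldest) -> assign | voices=[85 83 73]
Op 7: note_on(62): all voices busy, STEAL voice 0 (pitch 85, oldest) -> assign | voices=[62 83 73]
Op 8: note_on(80): all voices busy, STEAL voice 1 (pitch 83, oldest) -> assign | voices=[62 80 73]
Op 9: note_off(80): free voice 1 | voices=[62 - 73]
Op 10: note_on(72): voice 1 is free -> assigned | voices=[62 72 73]
Op 11: note_on(74): all voices busy, STEAL voice 2 (pitch 73, oldest) -> assign | voices=[62 72 74]
Op 12: note_on(84): all voices busy, STEAL voice 0 (pitch 62, oldest) -> assign | voices=[84 72 74]
Op 13: note_on(88): all voices busy, STEAL voice 1 (pitch 72, oldest) -> assign | voices=[84 88 74]
Op 14: note_on(64): all voices busy, STEAL voice 2 (pitch 74, oldest) -> assign | voices=[84 88 64]

Answer: 9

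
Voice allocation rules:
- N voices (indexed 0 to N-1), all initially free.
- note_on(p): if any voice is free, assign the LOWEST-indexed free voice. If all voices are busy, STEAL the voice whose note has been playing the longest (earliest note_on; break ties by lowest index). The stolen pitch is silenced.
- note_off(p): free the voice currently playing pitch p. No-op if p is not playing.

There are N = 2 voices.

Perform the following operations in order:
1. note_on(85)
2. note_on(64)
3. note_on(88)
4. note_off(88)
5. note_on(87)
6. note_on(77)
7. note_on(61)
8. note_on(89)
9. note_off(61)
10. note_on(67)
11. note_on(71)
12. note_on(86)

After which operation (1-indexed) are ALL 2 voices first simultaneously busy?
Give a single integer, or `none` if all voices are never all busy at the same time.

Op 1: note_on(85): voice 0 is free -> assigned | voices=[85 -]
Op 2: note_on(64): voice 1 is free -> assigned | voices=[85 64]
Op 3: note_on(88): all voices busy, STEAL voice 0 (pitch 85, oldest) -> assign | voices=[88 64]
Op 4: note_off(88): free voice 0 | voices=[- 64]
Op 5: note_on(87): voice 0 is free -> assigned | voices=[87 64]
Op 6: note_on(77): all voices busy, STEAL voice 1 (pitch 64, oldest) -> assign | voices=[87 77]
Op 7: note_on(61): all voices busy, STEAL voice 0 (pitch 87, oldest) -> assign | voices=[61 77]
Op 8: note_on(89): all voices busy, STEAL voice 1 (pitch 77, oldest) -> assign | voices=[61 89]
Op 9: note_off(61): free voice 0 | voices=[- 89]
Op 10: note_on(67): voice 0 is free -> assigned | voices=[67 89]
Op 11: note_on(71): all voices busy, STEAL voice 1 (pitch 89, oldest) -> assign | voices=[67 71]
Op 12: note_on(86): all voices busy, STEAL voice 0 (pitch 67, oldest) -> assign | voices=[86 71]

Answer: 2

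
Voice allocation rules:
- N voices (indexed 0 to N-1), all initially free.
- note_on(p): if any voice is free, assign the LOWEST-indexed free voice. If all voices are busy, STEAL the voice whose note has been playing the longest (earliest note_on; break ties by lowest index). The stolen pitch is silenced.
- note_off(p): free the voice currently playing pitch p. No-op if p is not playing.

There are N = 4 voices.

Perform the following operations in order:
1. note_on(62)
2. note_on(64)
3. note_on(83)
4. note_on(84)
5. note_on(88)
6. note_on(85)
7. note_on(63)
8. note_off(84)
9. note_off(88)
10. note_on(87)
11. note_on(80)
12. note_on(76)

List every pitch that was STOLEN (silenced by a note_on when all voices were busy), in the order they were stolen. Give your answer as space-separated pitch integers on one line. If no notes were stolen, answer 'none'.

Op 1: note_on(62): voice 0 is free -> assigned | voices=[62 - - -]
Op 2: note_on(64): voice 1 is free -> assigned | voices=[62 64 - -]
Op 3: note_on(83): voice 2 is free -> assigned | voices=[62 64 83 -]
Op 4: note_on(84): voice 3 is free -> assigned | voices=[62 64 83 84]
Op 5: note_on(88): all voices busy, STEAL voice 0 (pitch 62, oldest) -> assign | voices=[88 64 83 84]
Op 6: note_on(85): all voices busy, STEAL voice 1 (pitch 64, oldest) -> assign | voices=[88 85 83 84]
Op 7: note_on(63): all voices busy, STEAL voice 2 (pitch 83, oldest) -> assign | voices=[88 85 63 84]
Op 8: note_off(84): free voice 3 | voices=[88 85 63 -]
Op 9: note_off(88): free voice 0 | voices=[- 85 63 -]
Op 10: note_on(87): voice 0 is free -> assigned | voices=[87 85 63 -]
Op 11: note_on(80): voice 3 is free -> assigned | voices=[87 85 63 80]
Op 12: note_on(76): all voices busy, STEAL voice 1 (pitch 85, oldest) -> assign | voices=[87 76 63 80]

Answer: 62 64 83 85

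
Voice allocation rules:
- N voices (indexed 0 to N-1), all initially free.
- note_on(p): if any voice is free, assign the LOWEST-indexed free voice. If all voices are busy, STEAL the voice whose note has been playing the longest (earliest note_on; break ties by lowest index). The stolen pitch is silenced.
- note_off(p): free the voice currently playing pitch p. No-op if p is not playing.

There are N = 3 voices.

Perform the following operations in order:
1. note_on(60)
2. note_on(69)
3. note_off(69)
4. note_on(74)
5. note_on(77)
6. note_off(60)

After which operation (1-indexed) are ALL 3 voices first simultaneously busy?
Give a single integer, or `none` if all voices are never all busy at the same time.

Op 1: note_on(60): voice 0 is free -> assigned | voices=[60 - -]
Op 2: note_on(69): voice 1 is free -> assigned | voices=[60 69 -]
Op 3: note_off(69): free voice 1 | voices=[60 - -]
Op 4: note_on(74): voice 1 is free -> assigned | voices=[60 74 -]
Op 5: note_on(77): voice 2 is free -> assigned | voices=[60 74 77]
Op 6: note_off(60): free voice 0 | voices=[- 74 77]

Answer: 5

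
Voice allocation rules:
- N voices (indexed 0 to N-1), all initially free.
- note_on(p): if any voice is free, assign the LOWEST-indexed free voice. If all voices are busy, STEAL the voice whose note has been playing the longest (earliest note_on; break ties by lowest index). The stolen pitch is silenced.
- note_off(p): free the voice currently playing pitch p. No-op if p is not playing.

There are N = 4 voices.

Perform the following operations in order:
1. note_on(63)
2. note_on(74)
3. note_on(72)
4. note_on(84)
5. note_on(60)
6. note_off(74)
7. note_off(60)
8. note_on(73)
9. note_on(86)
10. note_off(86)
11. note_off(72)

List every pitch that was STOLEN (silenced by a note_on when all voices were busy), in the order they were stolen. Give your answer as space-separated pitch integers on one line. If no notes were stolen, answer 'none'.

Op 1: note_on(63): voice 0 is free -> assigned | voices=[63 - - -]
Op 2: note_on(74): voice 1 is free -> assigned | voices=[63 74 - -]
Op 3: note_on(72): voice 2 is free -> assigned | voices=[63 74 72 -]
Op 4: note_on(84): voice 3 is free -> assigned | voices=[63 74 72 84]
Op 5: note_on(60): all voices busy, STEAL voice 0 (pitch 63, oldest) -> assign | voices=[60 74 72 84]
Op 6: note_off(74): free voice 1 | voices=[60 - 72 84]
Op 7: note_off(60): free voice 0 | voices=[- - 72 84]
Op 8: note_on(73): voice 0 is free -> assigned | voices=[73 - 72 84]
Op 9: note_on(86): voice 1 is free -> assigned | voices=[73 86 72 84]
Op 10: note_off(86): free voice 1 | voices=[73 - 72 84]
Op 11: note_off(72): free voice 2 | voices=[73 - - 84]

Answer: 63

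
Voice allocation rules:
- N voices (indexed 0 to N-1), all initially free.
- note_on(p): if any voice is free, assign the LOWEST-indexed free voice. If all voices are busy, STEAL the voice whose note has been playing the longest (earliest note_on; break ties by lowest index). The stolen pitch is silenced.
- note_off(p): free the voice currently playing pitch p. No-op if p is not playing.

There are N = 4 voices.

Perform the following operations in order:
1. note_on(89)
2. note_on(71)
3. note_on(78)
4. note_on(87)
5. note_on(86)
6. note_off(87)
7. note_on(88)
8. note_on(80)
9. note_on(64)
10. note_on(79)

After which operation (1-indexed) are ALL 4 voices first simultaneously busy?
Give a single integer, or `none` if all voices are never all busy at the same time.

Answer: 4

Derivation:
Op 1: note_on(89): voice 0 is free -> assigned | voices=[89 - - -]
Op 2: note_on(71): voice 1 is free -> assigned | voices=[89 71 - -]
Op 3: note_on(78): voice 2 is free -> assigned | voices=[89 71 78 -]
Op 4: note_on(87): voice 3 is free -> assigned | voices=[89 71 78 87]
Op 5: note_on(86): all voices busy, STEAL voice 0 (pitch 89, oldest) -> assign | voices=[86 71 78 87]
Op 6: note_off(87): free voice 3 | voices=[86 71 78 -]
Op 7: note_on(88): voice 3 is free -> assigned | voices=[86 71 78 88]
Op 8: note_on(80): all voices busy, STEAL voice 1 (pitch 71, oldest) -> assign | voices=[86 80 78 88]
Op 9: note_on(64): all voices busy, STEAL voice 2 (pitch 78, oldest) -> assign | voices=[86 80 64 88]
Op 10: note_on(79): all voices busy, STEAL voice 0 (pitch 86, oldest) -> assign | voices=[79 80 64 88]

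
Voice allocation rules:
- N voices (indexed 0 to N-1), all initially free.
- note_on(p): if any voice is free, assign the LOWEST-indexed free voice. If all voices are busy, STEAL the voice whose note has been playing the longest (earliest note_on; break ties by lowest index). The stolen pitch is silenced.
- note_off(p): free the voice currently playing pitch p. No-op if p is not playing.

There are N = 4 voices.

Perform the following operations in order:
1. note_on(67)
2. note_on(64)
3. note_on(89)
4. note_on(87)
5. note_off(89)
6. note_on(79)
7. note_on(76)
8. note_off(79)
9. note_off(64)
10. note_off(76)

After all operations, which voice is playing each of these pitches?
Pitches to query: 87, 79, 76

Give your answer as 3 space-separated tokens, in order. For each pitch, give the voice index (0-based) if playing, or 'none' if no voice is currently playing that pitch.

Answer: 3 none none

Derivation:
Op 1: note_on(67): voice 0 is free -> assigned | voices=[67 - - -]
Op 2: note_on(64): voice 1 is free -> assigned | voices=[67 64 - -]
Op 3: note_on(89): voice 2 is free -> assigned | voices=[67 64 89 -]
Op 4: note_on(87): voice 3 is free -> assigned | voices=[67 64 89 87]
Op 5: note_off(89): free voice 2 | voices=[67 64 - 87]
Op 6: note_on(79): voice 2 is free -> assigned | voices=[67 64 79 87]
Op 7: note_on(76): all voices busy, STEAL voice 0 (pitch 67, oldest) -> assign | voices=[76 64 79 87]
Op 8: note_off(79): free voice 2 | voices=[76 64 - 87]
Op 9: note_off(64): free voice 1 | voices=[76 - - 87]
Op 10: note_off(76): free voice 0 | voices=[- - - 87]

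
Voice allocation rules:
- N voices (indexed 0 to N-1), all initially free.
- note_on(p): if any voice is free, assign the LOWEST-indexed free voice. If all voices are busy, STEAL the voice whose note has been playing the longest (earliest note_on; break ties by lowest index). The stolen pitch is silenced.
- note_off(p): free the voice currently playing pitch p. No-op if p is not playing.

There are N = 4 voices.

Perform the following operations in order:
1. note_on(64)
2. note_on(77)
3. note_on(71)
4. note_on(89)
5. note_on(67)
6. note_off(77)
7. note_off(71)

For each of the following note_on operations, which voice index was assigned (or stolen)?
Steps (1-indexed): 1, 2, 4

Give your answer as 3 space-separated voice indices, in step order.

Answer: 0 1 3

Derivation:
Op 1: note_on(64): voice 0 is free -> assigned | voices=[64 - - -]
Op 2: note_on(77): voice 1 is free -> assigned | voices=[64 77 - -]
Op 3: note_on(71): voice 2 is free -> assigned | voices=[64 77 71 -]
Op 4: note_on(89): voice 3 is free -> assigned | voices=[64 77 71 89]
Op 5: note_on(67): all voices busy, STEAL voice 0 (pitch 64, oldest) -> assign | voices=[67 77 71 89]
Op 6: note_off(77): free voice 1 | voices=[67 - 71 89]
Op 7: note_off(71): free voice 2 | voices=[67 - - 89]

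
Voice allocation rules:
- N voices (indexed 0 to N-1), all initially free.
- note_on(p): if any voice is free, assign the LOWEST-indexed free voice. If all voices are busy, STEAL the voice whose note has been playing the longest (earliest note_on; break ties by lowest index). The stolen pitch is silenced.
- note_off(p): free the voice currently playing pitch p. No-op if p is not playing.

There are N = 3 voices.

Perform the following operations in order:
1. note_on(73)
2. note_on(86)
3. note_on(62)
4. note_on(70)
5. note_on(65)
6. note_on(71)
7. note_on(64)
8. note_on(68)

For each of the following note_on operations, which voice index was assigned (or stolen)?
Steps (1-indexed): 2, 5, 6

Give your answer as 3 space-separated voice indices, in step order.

Answer: 1 1 2

Derivation:
Op 1: note_on(73): voice 0 is free -> assigned | voices=[73 - -]
Op 2: note_on(86): voice 1 is free -> assigned | voices=[73 86 -]
Op 3: note_on(62): voice 2 is free -> assigned | voices=[73 86 62]
Op 4: note_on(70): all voices busy, STEAL voice 0 (pitch 73, oldest) -> assign | voices=[70 86 62]
Op 5: note_on(65): all voices busy, STEAL voice 1 (pitch 86, oldest) -> assign | voices=[70 65 62]
Op 6: note_on(71): all voices busy, STEAL voice 2 (pitch 62, oldest) -> assign | voices=[70 65 71]
Op 7: note_on(64): all voices busy, STEAL voice 0 (pitch 70, oldest) -> assign | voices=[64 65 71]
Op 8: note_on(68): all voices busy, STEAL voice 1 (pitch 65, oldest) -> assign | voices=[64 68 71]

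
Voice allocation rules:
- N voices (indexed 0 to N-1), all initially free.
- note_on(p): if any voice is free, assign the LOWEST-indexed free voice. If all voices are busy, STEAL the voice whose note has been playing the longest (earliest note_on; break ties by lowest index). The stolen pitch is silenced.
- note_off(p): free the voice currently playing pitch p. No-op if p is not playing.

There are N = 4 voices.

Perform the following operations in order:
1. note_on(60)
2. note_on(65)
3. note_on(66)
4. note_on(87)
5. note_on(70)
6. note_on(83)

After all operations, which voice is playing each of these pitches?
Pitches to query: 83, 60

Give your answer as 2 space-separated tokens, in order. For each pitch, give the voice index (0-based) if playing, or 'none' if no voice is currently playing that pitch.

Answer: 1 none

Derivation:
Op 1: note_on(60): voice 0 is free -> assigned | voices=[60 - - -]
Op 2: note_on(65): voice 1 is free -> assigned | voices=[60 65 - -]
Op 3: note_on(66): voice 2 is free -> assigned | voices=[60 65 66 -]
Op 4: note_on(87): voice 3 is free -> assigned | voices=[60 65 66 87]
Op 5: note_on(70): all voices busy, STEAL voice 0 (pitch 60, oldest) -> assign | voices=[70 65 66 87]
Op 6: note_on(83): all voices busy, STEAL voice 1 (pitch 65, oldest) -> assign | voices=[70 83 66 87]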